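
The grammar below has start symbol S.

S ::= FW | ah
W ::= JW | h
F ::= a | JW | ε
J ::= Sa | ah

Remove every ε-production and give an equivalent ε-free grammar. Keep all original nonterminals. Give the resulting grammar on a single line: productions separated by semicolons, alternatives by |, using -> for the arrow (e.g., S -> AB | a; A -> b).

Nullable set: {F}.
S -> FW: F nullable, giving FW | W.
Drop F -> ε.
Unchanged (no nullable symbols): S -> ah; F -> JW; F -> a; J -> Sa; J -> ah; W -> JW; W -> h.

S -> W | FW | ah; F -> a | JW; J -> Sa | ah; W -> h | JW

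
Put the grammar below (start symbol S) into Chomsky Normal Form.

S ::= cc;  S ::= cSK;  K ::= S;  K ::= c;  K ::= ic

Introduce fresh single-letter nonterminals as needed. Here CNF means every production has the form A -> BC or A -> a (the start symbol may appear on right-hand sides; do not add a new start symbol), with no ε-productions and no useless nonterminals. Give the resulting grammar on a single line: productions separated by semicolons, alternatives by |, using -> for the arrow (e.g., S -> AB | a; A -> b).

S -> AA | AD; A -> c; B -> i; C -> SK; D -> SK; K -> c | AA | AC | BA

No ε-productions.
After unit-elimination: S -> cc | cSK; K -> c | cc | ic | cSK.
TERM: introduce A -> c, B -> i and substitute in every rule of length ≥2.
BIN: K -> ASK becomes K -> AC, C -> SK; S -> ASK becomes S -> AD, D -> SK.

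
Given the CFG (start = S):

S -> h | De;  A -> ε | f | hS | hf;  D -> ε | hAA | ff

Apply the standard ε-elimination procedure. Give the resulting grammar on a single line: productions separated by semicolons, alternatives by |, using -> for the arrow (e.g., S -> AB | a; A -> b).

Nullable set: {A, D}.
S -> De: D nullable, giving De | e.
Drop A -> ε.
Drop D -> ε.
D -> hAA: A, A nullable, giving h | hA | hAA.
Unchanged (no nullable symbols): S -> h; A -> f; A -> hS; A -> hf; D -> ff.

S -> e | h | De; A -> f | hS | hf; D -> h | ff | hA | hAA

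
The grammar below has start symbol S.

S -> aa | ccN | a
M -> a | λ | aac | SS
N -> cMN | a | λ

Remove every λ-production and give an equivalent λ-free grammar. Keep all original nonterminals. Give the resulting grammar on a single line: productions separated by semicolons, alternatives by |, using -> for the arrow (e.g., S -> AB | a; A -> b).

Nullable set: {M, N}.
S -> ccN: N nullable, giving cc | ccN.
Drop M -> λ.
Drop N -> λ.
N -> cMN: M, N nullable, giving c | cM | cMN | cN.
Unchanged (no nullable symbols): S -> a; S -> aa; M -> SS; M -> a; M -> aac; N -> a.

S -> a | aa | cc | ccN; M -> a | SS | aac; N -> a | c | cM | cN | cMN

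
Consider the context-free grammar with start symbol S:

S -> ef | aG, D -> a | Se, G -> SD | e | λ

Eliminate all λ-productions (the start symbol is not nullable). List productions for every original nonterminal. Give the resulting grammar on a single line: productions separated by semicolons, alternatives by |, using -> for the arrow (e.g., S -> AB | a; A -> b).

Nullable set: {G}.
S -> aG: G nullable, giving a | aG.
Drop G -> λ.
Unchanged (no nullable symbols): S -> ef; D -> Se; D -> a; G -> SD; G -> e.

S -> a | aG | ef; D -> a | Se; G -> e | SD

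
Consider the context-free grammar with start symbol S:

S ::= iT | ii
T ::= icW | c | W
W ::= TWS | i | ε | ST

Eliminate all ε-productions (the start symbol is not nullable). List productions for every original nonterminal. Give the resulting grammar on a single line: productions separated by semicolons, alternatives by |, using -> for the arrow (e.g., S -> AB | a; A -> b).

S -> i | iT | ii; T -> W | c | ic | icW; W -> S | i | ST | TS | WS | TWS

Nullable set: {T, W}.
S -> iT: T nullable, giving i | iT.
T -> W: W nullable, giving W.
T -> icW: W nullable, giving ic | icW.
Drop W -> ε.
W -> ST: T nullable, giving S | ST.
W -> TWS: T, W nullable, giving S | TS | TWS | WS.
Unchanged (no nullable symbols): S -> ii; T -> c; W -> i.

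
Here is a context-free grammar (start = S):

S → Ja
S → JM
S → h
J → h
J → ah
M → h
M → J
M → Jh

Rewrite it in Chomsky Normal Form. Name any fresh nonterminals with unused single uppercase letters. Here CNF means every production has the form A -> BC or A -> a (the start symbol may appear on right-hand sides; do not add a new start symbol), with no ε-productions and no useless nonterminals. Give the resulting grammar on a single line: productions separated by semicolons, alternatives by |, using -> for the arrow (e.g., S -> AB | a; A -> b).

No ε-productions.
After unit-elimination: S -> h | JM | Ja; J -> h | ah; M -> h | Jh | ah.
TERM: introduce A -> a, B -> h and substitute in every rule of length ≥2.

S -> h | JA | JM; A -> a; B -> h; J -> h | AB; M -> h | AB | JB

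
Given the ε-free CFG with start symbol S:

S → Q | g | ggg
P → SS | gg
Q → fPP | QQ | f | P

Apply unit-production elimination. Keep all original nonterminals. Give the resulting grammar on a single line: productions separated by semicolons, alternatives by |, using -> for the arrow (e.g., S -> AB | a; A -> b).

S -> f | g | QQ | SS | gg | fPP | ggg; P -> SS | gg; Q -> f | QQ | SS | gg | fPP

Unit productions: Q->P, S->Q.
Unit pairs (A ⇒* B via units): (Q,P), (S,P), (S,Q).
S: inherits non-unit rules of {P, Q, S} → QQ | SS | f | fPP | g | gg | ggg.
P: inherits non-unit rules of {P} → SS | gg.
Q: inherits non-unit rules of {P, Q} → QQ | SS | f | fPP | gg.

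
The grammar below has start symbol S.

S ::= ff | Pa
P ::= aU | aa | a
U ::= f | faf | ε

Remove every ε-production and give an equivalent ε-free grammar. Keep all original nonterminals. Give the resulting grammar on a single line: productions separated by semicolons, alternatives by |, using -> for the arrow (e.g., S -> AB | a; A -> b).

S -> Pa | ff; P -> a | aU | aa; U -> f | faf

Nullable set: {U}.
P -> aU: U nullable, giving a | aU.
Drop U -> ε.
Unchanged (no nullable symbols): S -> Pa; S -> ff; P -> a; P -> aa; U -> f; U -> faf.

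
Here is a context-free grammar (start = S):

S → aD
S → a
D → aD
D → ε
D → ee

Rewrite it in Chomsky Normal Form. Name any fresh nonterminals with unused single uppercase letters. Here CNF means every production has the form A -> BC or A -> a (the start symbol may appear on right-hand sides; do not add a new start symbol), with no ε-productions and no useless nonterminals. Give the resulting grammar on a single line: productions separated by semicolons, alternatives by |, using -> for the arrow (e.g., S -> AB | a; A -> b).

Nullable: {D}; after ε-elimination: S -> a | aD; D -> a | aD | ee.
No unit productions to eliminate.
TERM: introduce A -> a, B -> e and substitute in every rule of length ≥2.

S -> a | AD; A -> a; B -> e; D -> a | AD | BB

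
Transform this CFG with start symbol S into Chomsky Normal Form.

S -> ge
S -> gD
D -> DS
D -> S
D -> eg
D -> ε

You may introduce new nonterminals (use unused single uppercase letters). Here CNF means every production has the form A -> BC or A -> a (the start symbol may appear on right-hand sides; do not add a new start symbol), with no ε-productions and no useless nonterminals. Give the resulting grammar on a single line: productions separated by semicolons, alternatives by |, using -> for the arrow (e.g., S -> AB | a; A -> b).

S -> g | BA | BD; A -> e; B -> g; D -> g | AB | BA | BD | DS

Nullable: {D}; after ε-elimination: S -> g | gD | ge; D -> S | DS | eg.
After unit-elimination: S -> g | gD | ge; D -> g | DS | eg | gD | ge.
TERM: introduce A -> e, B -> g and substitute in every rule of length ≥2.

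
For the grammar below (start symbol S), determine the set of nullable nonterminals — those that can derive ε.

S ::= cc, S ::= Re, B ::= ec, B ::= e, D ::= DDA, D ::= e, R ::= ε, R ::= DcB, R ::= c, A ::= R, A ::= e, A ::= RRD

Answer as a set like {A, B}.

Directly nullable (have an ε-rule): {R}.
A is nullable via A -> R (every symbol on the right is already known nullable).
Not nullable: B, D, S — each has a terminal in every rule's right-hand side or depends on a non-nullable symbol.

{A, R}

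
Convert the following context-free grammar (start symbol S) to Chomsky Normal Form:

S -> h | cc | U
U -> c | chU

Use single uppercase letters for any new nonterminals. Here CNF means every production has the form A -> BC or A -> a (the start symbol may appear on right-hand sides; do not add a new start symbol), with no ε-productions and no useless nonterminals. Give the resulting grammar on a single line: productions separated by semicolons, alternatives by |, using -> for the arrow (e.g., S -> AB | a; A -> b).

S -> c | h | AA | AC; A -> c; B -> h; C -> BU; D -> BU; U -> c | AD

No ε-productions.
After unit-elimination: S -> c | h | cc | chU; U -> c | chU.
TERM: introduce A -> c, B -> h and substitute in every rule of length ≥2.
BIN: S -> ABU becomes S -> AC, C -> BU; U -> ABU becomes U -> AD, D -> BU.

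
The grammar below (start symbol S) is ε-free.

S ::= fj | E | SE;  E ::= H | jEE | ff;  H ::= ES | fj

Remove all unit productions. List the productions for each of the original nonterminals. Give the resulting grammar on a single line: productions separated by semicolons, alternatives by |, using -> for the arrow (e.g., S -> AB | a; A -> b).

S -> ES | SE | ff | fj | jEE; E -> ES | ff | fj | jEE; H -> ES | fj

Unit productions: E->H, S->E.
Unit pairs (A ⇒* B via units): (E,H), (S,E), (S,H).
S: inherits non-unit rules of {E, H, S} → ES | SE | ff | fj | jEE.
E: inherits non-unit rules of {E, H} → ES | ff | fj | jEE.
H: inherits non-unit rules of {H} → ES | fj.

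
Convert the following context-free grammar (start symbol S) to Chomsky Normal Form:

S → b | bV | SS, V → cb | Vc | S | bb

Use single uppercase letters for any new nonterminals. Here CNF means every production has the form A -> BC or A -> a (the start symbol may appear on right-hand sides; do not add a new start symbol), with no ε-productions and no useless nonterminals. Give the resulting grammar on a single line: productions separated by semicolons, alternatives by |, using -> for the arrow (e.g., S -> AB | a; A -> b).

No ε-productions.
After unit-elimination: S -> b | SS | bV; V -> b | SS | Vc | bV | bb | cb.
TERM: introduce A -> b, B -> c and substitute in every rule of length ≥2.

S -> b | AV | SS; A -> b; B -> c; V -> b | AA | AV | BA | SS | VB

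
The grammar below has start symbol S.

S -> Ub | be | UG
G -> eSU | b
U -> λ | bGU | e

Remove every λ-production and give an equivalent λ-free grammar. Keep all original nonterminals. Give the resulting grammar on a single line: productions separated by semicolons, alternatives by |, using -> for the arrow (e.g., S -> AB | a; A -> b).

Nullable set: {U}.
S -> UG: U nullable, giving G | UG.
S -> Ub: U nullable, giving Ub | b.
G -> eSU: U nullable, giving eS | eSU.
Drop U -> λ.
U -> bGU: U nullable, giving bG | bGU.
Unchanged (no nullable symbols): S -> be; G -> b; U -> e.

S -> G | b | UG | Ub | be; G -> b | eS | eSU; U -> e | bG | bGU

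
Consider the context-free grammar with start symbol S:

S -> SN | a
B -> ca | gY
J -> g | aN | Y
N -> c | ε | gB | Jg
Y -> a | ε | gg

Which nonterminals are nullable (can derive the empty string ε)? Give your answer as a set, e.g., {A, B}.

Directly nullable (have an ε-rule): {N, Y}.
J is nullable via J -> Y (every symbol on the right is already known nullable).
Not nullable: B, S — each has a terminal in every rule's right-hand side or depends on a non-nullable symbol.

{J, N, Y}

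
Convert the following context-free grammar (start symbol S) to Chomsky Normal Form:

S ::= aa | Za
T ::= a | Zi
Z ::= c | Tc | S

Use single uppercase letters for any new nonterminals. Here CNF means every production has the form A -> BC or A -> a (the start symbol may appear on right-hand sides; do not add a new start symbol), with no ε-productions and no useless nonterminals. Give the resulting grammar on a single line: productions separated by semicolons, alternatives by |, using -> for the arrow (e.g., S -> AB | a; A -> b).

No ε-productions.
After unit-elimination: S -> Za | aa; T -> a | Zi; Z -> c | Tc | Za | aa.
TERM: introduce A -> a, C -> c, B -> i and substitute in every rule of length ≥2.

S -> AA | ZA; A -> a; B -> i; C -> c; T -> a | ZB; Z -> c | AA | TC | ZA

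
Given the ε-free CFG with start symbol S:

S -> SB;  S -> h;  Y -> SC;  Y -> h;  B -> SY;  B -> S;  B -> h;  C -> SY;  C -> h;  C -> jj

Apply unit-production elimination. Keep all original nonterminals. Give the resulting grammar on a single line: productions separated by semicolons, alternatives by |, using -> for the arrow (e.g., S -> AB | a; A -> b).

S -> h | SB; B -> h | SB | SY; C -> h | SY | jj; Y -> h | SC

Unit productions: B->S.
Unit pairs (A ⇒* B via units): (B,S).
S: inherits non-unit rules of {S} → SB | h.
B: inherits non-unit rules of {B, S} → SB | SY | h.
C: inherits non-unit rules of {C} → SY | h | jj.
Y: inherits non-unit rules of {Y} → SC | h.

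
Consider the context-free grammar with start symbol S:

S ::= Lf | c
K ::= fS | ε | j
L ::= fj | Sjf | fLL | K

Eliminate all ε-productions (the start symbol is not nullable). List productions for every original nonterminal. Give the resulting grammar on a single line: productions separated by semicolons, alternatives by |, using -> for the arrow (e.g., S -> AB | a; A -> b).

Nullable set: {K, L}.
S -> Lf: L nullable, giving Lf | f.
Drop K -> ε.
L -> K: K nullable, giving K.
L -> fLL: L, L nullable, giving f | fL | fLL.
Unchanged (no nullable symbols): S -> c; K -> fS; K -> j; L -> Sjf; L -> fj.

S -> c | f | Lf; K -> j | fS; L -> K | f | fL | fj | Sjf | fLL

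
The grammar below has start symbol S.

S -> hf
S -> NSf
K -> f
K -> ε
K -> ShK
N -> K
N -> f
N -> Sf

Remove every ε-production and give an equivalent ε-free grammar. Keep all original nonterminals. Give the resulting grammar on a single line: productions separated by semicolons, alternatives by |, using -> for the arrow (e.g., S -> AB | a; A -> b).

S -> Sf | hf | NSf; K -> f | Sh | ShK; N -> K | f | Sf

Nullable set: {K, N}.
S -> NSf: N nullable, giving NSf | Sf.
Drop K -> ε.
K -> ShK: K nullable, giving Sh | ShK.
N -> K: K nullable, giving K.
Unchanged (no nullable symbols): S -> hf; K -> f; N -> Sf; N -> f.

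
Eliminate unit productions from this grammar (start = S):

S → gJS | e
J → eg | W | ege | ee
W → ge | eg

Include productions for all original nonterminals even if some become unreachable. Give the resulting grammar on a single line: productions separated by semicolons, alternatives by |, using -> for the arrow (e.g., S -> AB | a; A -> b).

S -> e | gJS; J -> ee | eg | ge | ege; W -> eg | ge

Unit productions: J->W.
Unit pairs (A ⇒* B via units): (J,W).
S: inherits non-unit rules of {S} → e | gJS.
J: inherits non-unit rules of {J, W} → ee | eg | ege | ge.
W: inherits non-unit rules of {W} → eg | ge.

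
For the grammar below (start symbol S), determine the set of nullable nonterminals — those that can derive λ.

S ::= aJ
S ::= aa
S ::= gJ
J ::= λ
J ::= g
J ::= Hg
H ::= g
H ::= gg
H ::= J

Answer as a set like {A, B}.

{H, J}

Directly nullable (have an ε-rule): {J}.
H is nullable via H -> J (every symbol on the right is already known nullable).
Not nullable: S — each has a terminal in every rule's right-hand side or depends on a non-nullable symbol.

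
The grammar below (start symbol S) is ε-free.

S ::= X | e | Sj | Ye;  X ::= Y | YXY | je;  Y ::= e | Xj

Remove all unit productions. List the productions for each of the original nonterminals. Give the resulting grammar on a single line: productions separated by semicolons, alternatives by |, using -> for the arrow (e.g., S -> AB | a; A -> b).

S -> e | Sj | Xj | Ye | je | YXY; X -> e | Xj | je | YXY; Y -> e | Xj

Unit productions: S->X, X->Y.
Unit pairs (A ⇒* B via units): (S,X), (S,Y), (X,Y).
S: inherits non-unit rules of {S, X, Y} → Sj | Xj | YXY | Ye | e | je.
X: inherits non-unit rules of {X, Y} → Xj | YXY | e | je.
Y: inherits non-unit rules of {Y} → Xj | e.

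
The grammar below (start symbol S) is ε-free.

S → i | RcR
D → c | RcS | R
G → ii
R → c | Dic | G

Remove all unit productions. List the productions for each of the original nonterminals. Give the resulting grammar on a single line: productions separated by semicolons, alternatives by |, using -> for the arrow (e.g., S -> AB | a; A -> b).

Unit productions: D->R, R->G.
Unit pairs (A ⇒* B via units): (D,G), (D,R), (R,G).
S: inherits non-unit rules of {S} → RcR | i.
D: inherits non-unit rules of {D, G, R} → Dic | RcS | c | ii.
G: inherits non-unit rules of {G} → ii.
R: inherits non-unit rules of {G, R} → Dic | c | ii.

S -> i | RcR; D -> c | ii | Dic | RcS; G -> ii; R -> c | ii | Dic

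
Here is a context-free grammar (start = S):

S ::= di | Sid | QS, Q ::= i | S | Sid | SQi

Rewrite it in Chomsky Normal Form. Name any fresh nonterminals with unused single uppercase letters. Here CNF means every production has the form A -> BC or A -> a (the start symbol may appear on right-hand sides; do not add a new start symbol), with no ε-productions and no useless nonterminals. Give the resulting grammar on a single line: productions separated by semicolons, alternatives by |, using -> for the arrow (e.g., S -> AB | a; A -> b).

No ε-productions.
After unit-elimination: S -> QS | di | Sid; Q -> i | QS | di | SQi | Sid.
TERM: introduce B -> d, A -> i and substitute in every rule of length ≥2.
BIN: Q -> SAB becomes Q -> SC, C -> AB; Q -> SQA becomes Q -> SD, D -> QA; S -> SAB becomes S -> SE, E -> AB.

S -> BA | QS | SE; A -> i; B -> d; C -> AB; D -> QA; E -> AB; Q -> i | BA | QS | SC | SD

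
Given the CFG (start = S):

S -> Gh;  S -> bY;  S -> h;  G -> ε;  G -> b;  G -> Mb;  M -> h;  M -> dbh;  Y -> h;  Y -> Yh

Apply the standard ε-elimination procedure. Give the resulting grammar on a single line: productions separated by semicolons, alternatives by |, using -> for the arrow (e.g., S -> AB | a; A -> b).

S -> h | Gh | bY; G -> b | Mb; M -> h | dbh; Y -> h | Yh

Nullable set: {G}.
S -> Gh: G nullable, giving Gh | h.
Drop G -> ε.
Unchanged (no nullable symbols): S -> bY; S -> h; G -> Mb; G -> b; M -> dbh; M -> h; Y -> Yh; Y -> h.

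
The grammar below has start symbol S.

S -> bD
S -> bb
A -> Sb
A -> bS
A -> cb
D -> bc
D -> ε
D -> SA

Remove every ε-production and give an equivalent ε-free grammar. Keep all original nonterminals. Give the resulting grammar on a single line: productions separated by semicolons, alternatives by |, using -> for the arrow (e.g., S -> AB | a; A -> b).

Nullable set: {D}.
S -> bD: D nullable, giving b | bD.
Drop D -> ε.
Unchanged (no nullable symbols): S -> bb; A -> Sb; A -> bS; A -> cb; D -> SA; D -> bc.

S -> b | bD | bb; A -> Sb | bS | cb; D -> SA | bc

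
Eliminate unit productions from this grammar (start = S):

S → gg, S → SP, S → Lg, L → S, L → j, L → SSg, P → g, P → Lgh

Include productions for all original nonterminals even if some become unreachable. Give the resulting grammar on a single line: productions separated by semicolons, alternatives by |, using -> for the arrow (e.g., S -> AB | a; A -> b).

S -> Lg | SP | gg; L -> j | Lg | SP | gg | SSg; P -> g | Lgh

Unit productions: L->S.
Unit pairs (A ⇒* B via units): (L,S).
S: inherits non-unit rules of {S} → Lg | SP | gg.
L: inherits non-unit rules of {L, S} → Lg | SP | SSg | gg | j.
P: inherits non-unit rules of {P} → Lgh | g.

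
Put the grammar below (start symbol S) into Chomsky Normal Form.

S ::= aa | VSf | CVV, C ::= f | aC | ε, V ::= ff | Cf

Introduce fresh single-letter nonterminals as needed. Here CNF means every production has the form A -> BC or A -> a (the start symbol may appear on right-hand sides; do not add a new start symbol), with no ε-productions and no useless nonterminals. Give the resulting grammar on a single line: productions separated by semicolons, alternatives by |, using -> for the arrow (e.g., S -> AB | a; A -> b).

Nullable: {C}; after ε-elimination: S -> VV | aa | CVV | VSf; C -> a | f | aC; V -> f | Cf | ff.
No unit productions to eliminate.
TERM: introduce A -> a, B -> f and substitute in every rule of length ≥2.
BIN: S -> CVV becomes S -> CD, D -> VV; S -> VSB becomes S -> VE, E -> SB.

S -> AA | CD | VE | VV; A -> a; B -> f; C -> a | f | AC; D -> VV; E -> SB; V -> f | BB | CB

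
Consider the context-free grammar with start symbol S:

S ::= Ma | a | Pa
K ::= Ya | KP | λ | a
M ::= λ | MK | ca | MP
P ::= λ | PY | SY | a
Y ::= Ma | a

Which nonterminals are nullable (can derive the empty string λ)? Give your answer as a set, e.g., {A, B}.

Directly nullable (have an ε-rule): {K, M, P}.
Not nullable: S, Y — each has a terminal in every rule's right-hand side or depends on a non-nullable symbol.

{K, M, P}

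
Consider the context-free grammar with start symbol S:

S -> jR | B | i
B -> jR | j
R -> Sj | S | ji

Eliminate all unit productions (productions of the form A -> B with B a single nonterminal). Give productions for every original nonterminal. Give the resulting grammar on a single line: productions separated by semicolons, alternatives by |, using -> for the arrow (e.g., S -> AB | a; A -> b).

S -> i | j | jR; B -> j | jR; R -> i | j | Sj | jR | ji

Unit productions: R->S, S->B.
Unit pairs (A ⇒* B via units): (R,B), (R,S), (S,B).
S: inherits non-unit rules of {B, S} → i | j | jR.
B: inherits non-unit rules of {B} → j | jR.
R: inherits non-unit rules of {B, R, S} → Sj | i | j | jR | ji.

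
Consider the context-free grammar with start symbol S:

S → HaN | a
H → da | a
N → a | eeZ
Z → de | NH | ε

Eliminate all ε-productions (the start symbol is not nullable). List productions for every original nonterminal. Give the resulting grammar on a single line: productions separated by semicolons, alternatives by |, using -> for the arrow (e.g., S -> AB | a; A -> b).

S -> a | HaN; H -> a | da; N -> a | ee | eeZ; Z -> NH | de

Nullable set: {Z}.
N -> eeZ: Z nullable, giving ee | eeZ.
Drop Z -> ε.
Unchanged (no nullable symbols): S -> HaN; S -> a; H -> a; H -> da; N -> a; Z -> NH; Z -> de.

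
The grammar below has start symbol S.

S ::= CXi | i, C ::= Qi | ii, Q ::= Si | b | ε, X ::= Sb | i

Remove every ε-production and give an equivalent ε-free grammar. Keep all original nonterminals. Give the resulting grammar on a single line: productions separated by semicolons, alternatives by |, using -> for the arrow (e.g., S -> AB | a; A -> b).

Nullable set: {Q}.
C -> Qi: Q nullable, giving Qi | i.
Drop Q -> ε.
Unchanged (no nullable symbols): S -> CXi; S -> i; C -> ii; Q -> Si; Q -> b; X -> Sb; X -> i.

S -> i | CXi; C -> i | Qi | ii; Q -> b | Si; X -> i | Sb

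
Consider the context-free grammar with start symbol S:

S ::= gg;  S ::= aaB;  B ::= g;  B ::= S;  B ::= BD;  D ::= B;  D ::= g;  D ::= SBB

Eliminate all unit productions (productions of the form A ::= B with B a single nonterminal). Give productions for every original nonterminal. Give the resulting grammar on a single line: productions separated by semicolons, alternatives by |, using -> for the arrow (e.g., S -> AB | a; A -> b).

Unit productions: B->S, D->B.
Unit pairs (A ⇒* B via units): (B,S), (D,B), (D,S).
S: inherits non-unit rules of {S} → aaB | gg.
B: inherits non-unit rules of {B, S} → BD | aaB | g | gg.
D: inherits non-unit rules of {B, D, S} → BD | SBB | aaB | g | gg.

S -> gg | aaB; B -> g | BD | gg | aaB; D -> g | BD | gg | SBB | aaB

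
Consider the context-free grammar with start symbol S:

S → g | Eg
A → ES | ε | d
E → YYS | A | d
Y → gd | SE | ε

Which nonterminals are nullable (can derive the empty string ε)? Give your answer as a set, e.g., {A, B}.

{A, E, Y}

Directly nullable (have an ε-rule): {A, Y}.
E is nullable via E -> A (every symbol on the right is already known nullable).
Not nullable: S — each has a terminal in every rule's right-hand side or depends on a non-nullable symbol.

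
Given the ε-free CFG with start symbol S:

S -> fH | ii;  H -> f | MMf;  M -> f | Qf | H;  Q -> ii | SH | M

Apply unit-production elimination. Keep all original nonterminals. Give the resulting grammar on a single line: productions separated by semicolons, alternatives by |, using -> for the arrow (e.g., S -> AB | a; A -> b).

S -> fH | ii; H -> f | MMf; M -> f | Qf | MMf; Q -> f | Qf | SH | ii | MMf

Unit productions: M->H, Q->M.
Unit pairs (A ⇒* B via units): (M,H), (Q,H), (Q,M).
S: inherits non-unit rules of {S} → fH | ii.
H: inherits non-unit rules of {H} → MMf | f.
M: inherits non-unit rules of {H, M} → MMf | Qf | f.
Q: inherits non-unit rules of {H, M, Q} → MMf | Qf | SH | f | ii.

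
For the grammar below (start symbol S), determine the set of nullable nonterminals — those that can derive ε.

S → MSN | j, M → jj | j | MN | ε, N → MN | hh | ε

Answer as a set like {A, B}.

Directly nullable (have an ε-rule): {M, N}.
Not nullable: S — each has a terminal in every rule's right-hand side or depends on a non-nullable symbol.

{M, N}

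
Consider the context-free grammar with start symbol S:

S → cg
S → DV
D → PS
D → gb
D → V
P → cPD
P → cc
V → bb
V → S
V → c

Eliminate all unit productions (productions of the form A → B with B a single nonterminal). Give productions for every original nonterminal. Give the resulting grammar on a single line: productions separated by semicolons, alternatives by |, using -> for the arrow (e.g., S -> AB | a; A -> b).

Unit productions: D->V, V->S.
Unit pairs (A ⇒* B via units): (D,S), (D,V), (V,S).
S: inherits non-unit rules of {S} → DV | cg.
D: inherits non-unit rules of {D, S, V} → DV | PS | bb | c | cg | gb.
P: inherits non-unit rules of {P} → cPD | cc.
V: inherits non-unit rules of {S, V} → DV | bb | c | cg.

S -> DV | cg; D -> c | DV | PS | bb | cg | gb; P -> cc | cPD; V -> c | DV | bb | cg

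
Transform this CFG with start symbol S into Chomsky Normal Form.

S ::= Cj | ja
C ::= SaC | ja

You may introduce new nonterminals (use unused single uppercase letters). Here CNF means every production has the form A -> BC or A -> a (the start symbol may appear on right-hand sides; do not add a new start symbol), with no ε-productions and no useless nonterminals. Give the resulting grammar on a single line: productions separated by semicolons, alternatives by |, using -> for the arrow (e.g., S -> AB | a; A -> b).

No ε-productions.
No unit productions to eliminate.
TERM: introduce A -> a, B -> j and substitute in every rule of length ≥2.
BIN: C -> SAC becomes C -> SD, D -> AC.

S -> BA | CB; A -> a; B -> j; C -> BA | SD; D -> AC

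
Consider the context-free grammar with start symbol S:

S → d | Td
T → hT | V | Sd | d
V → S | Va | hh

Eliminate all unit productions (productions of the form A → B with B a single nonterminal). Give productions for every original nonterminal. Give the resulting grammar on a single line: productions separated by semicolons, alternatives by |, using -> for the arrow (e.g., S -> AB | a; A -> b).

S -> d | Td; T -> d | Sd | Td | Va | hT | hh; V -> d | Td | Va | hh

Unit productions: T->V, V->S.
Unit pairs (A ⇒* B via units): (T,S), (T,V), (V,S).
S: inherits non-unit rules of {S} → Td | d.
T: inherits non-unit rules of {S, T, V} → Sd | Td | Va | d | hT | hh.
V: inherits non-unit rules of {S, V} → Td | Va | d | hh.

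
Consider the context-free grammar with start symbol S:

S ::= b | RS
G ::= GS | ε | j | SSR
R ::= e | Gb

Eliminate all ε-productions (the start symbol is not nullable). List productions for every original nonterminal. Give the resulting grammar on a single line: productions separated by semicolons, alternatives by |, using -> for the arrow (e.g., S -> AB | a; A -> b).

S -> b | RS; G -> S | j | GS | SSR; R -> b | e | Gb

Nullable set: {G}.
Drop G -> ε.
G -> GS: G nullable, giving GS | S.
R -> Gb: G nullable, giving Gb | b.
Unchanged (no nullable symbols): S -> RS; S -> b; G -> SSR; G -> j; R -> e.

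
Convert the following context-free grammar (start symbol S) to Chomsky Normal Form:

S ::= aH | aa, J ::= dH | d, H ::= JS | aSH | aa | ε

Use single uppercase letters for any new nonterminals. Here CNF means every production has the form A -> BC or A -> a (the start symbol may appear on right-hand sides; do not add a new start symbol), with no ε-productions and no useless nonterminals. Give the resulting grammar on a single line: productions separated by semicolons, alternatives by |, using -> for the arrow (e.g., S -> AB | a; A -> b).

S -> a | AA | AH; A -> a; B -> d; C -> SH; H -> AA | AC | AS | JS; J -> d | BH

Nullable: {H}; after ε-elimination: S -> a | aH | aa; H -> JS | aS | aa | aSH; J -> d | dH.
No unit productions to eliminate.
TERM: introduce A -> a, B -> d and substitute in every rule of length ≥2.
BIN: H -> ASH becomes H -> AC, C -> SH.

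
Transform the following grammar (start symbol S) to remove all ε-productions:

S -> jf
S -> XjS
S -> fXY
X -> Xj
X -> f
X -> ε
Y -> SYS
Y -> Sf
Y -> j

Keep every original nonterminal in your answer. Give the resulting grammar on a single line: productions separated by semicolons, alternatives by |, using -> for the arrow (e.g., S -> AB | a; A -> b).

S -> fY | jS | jf | XjS | fXY; X -> f | j | Xj; Y -> j | Sf | SYS

Nullable set: {X}.
S -> XjS: X nullable, giving XjS | jS.
S -> fXY: X nullable, giving fXY | fY.
Drop X -> ε.
X -> Xj: X nullable, giving Xj | j.
Unchanged (no nullable symbols): S -> jf; X -> f; Y -> SYS; Y -> Sf; Y -> j.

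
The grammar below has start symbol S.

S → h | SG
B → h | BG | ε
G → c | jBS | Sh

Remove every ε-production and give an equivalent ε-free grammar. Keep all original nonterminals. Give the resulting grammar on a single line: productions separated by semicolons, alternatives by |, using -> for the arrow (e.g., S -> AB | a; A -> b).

Nullable set: {B}.
Drop B -> ε.
B -> BG: B nullable, giving BG | G.
G -> jBS: B nullable, giving jBS | jS.
Unchanged (no nullable symbols): S -> SG; S -> h; B -> h; G -> Sh; G -> c.

S -> h | SG; B -> G | h | BG; G -> c | Sh | jS | jBS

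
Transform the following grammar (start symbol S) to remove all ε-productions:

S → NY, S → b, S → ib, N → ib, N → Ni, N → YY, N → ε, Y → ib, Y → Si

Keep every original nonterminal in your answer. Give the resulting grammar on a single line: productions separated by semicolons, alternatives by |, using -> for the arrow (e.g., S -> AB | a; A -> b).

Nullable set: {N}.
S -> NY: N nullable, giving NY | Y.
Drop N -> ε.
N -> Ni: N nullable, giving Ni | i.
Unchanged (no nullable symbols): S -> b; S -> ib; N -> YY; N -> ib; Y -> Si; Y -> ib.

S -> Y | b | NY | ib; N -> i | Ni | YY | ib; Y -> Si | ib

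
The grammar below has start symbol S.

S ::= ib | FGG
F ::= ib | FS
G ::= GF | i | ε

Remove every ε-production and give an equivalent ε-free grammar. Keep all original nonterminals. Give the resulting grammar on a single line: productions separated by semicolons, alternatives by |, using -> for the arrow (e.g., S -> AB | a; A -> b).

Nullable set: {G}.
S -> FGG: G, G nullable, giving F | FG | FGG.
Drop G -> ε.
G -> GF: G nullable, giving F | GF.
Unchanged (no nullable symbols): S -> ib; F -> FS; F -> ib; G -> i.

S -> F | FG | ib | FGG; F -> FS | ib; G -> F | i | GF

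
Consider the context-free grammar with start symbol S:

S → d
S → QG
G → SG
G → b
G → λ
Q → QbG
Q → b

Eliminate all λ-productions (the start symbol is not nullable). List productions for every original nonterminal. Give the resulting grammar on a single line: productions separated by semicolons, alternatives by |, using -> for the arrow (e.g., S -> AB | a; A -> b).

S -> Q | d | QG; G -> S | b | SG; Q -> b | Qb | QbG

Nullable set: {G}.
S -> QG: G nullable, giving Q | QG.
Drop G -> λ.
G -> SG: G nullable, giving S | SG.
Q -> QbG: G nullable, giving Qb | QbG.
Unchanged (no nullable symbols): S -> d; G -> b; Q -> b.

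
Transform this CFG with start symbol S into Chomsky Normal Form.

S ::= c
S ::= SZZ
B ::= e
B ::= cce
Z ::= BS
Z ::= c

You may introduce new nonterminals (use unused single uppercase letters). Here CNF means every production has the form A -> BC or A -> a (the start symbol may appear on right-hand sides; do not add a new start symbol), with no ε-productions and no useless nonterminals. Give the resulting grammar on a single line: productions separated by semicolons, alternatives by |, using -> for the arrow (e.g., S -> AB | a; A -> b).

No ε-productions.
No unit productions to eliminate.
TERM: introduce A -> c, C -> e and substitute in every rule of length ≥2.
BIN: B -> AAC becomes B -> AD, D -> AC; S -> SZZ becomes S -> SE, E -> ZZ.

S -> c | SE; A -> c; B -> e | AD; C -> e; D -> AC; E -> ZZ; Z -> c | BS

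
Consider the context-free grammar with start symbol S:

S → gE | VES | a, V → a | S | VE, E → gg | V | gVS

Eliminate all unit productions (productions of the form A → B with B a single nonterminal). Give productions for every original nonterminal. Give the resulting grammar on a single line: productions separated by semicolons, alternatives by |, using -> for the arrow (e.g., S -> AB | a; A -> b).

S -> a | gE | VES; E -> a | VE | gE | gg | VES | gVS; V -> a | VE | gE | VES

Unit productions: E->V, V->S.
Unit pairs (A ⇒* B via units): (E,S), (E,V), (V,S).
S: inherits non-unit rules of {S} → VES | a | gE.
E: inherits non-unit rules of {E, S, V} → VE | VES | a | gE | gVS | gg.
V: inherits non-unit rules of {S, V} → VE | VES | a | gE.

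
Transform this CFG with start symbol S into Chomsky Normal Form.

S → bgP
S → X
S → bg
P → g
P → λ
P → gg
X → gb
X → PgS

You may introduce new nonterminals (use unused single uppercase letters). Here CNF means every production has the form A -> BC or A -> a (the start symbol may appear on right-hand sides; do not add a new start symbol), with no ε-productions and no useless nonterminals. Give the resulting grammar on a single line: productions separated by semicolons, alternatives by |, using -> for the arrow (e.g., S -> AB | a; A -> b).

Nullable: {P}; after ε-elimination: S -> X | bg | bgP; P -> g | gg; X -> gS | gb | PgS.
After unit-elimination: S -> bg | gS | gb | PgS | bgP; P -> g | gg; X -> gS | gb | PgS.
TERM: introduce B -> b, A -> g and substitute in every rule of length ≥2.
BIN: S -> BAP becomes S -> BC, C -> AP; S -> PAS becomes S -> PD, D -> AS; X -> PAS becomes X -> PE, E -> AS.
Drop unreachable/unproductive: X.

S -> AB | AS | BA | BC | PD; A -> g; B -> b; C -> AP; D -> AS; P -> g | AA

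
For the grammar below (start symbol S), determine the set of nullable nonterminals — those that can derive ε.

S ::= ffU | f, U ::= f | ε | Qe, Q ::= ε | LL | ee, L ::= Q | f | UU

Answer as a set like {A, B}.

Directly nullable (have an ε-rule): {Q, U}.
L is nullable via L -> Q (every symbol on the right is already known nullable).
Not nullable: S — each has a terminal in every rule's right-hand side or depends on a non-nullable symbol.

{L, Q, U}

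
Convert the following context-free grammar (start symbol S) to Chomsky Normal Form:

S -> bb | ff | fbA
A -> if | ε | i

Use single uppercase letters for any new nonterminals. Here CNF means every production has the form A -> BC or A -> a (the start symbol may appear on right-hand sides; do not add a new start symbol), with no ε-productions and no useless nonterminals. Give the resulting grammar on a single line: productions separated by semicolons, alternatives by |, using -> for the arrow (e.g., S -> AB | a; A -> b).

S -> CC | CD | CE | DD; A -> i | BC; B -> i; C -> f; D -> b; E -> DA

Nullable: {A}; after ε-elimination: S -> bb | fb | ff | fbA; A -> i | if.
No unit productions to eliminate.
TERM: introduce D -> b, C -> f, B -> i and substitute in every rule of length ≥2.
BIN: S -> CDA becomes S -> CE, E -> DA.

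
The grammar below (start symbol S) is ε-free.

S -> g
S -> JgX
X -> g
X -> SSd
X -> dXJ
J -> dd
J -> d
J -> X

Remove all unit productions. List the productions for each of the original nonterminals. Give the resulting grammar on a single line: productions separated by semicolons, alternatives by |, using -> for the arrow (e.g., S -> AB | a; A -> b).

S -> g | JgX; J -> d | g | dd | SSd | dXJ; X -> g | SSd | dXJ

Unit productions: J->X.
Unit pairs (A ⇒* B via units): (J,X).
S: inherits non-unit rules of {S} → JgX | g.
J: inherits non-unit rules of {J, X} → SSd | d | dXJ | dd | g.
X: inherits non-unit rules of {X} → SSd | dXJ | g.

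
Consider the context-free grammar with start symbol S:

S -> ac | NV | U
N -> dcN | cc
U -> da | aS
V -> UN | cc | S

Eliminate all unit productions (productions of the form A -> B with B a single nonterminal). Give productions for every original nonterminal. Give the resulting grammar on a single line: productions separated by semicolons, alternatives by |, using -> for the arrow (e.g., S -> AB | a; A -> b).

Unit productions: S->U, V->S.
Unit pairs (A ⇒* B via units): (S,U), (V,S), (V,U).
S: inherits non-unit rules of {S, U} → NV | aS | ac | da.
N: inherits non-unit rules of {N} → cc | dcN.
U: inherits non-unit rules of {U} → aS | da.
V: inherits non-unit rules of {S, U, V} → NV | UN | aS | ac | cc | da.

S -> NV | aS | ac | da; N -> cc | dcN; U -> aS | da; V -> NV | UN | aS | ac | cc | da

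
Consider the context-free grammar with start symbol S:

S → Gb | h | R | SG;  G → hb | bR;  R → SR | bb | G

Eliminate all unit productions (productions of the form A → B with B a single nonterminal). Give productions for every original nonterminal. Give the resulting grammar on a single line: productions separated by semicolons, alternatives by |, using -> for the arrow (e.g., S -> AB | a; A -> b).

S -> h | Gb | SG | SR | bR | bb | hb; G -> bR | hb; R -> SR | bR | bb | hb

Unit productions: R->G, S->R.
Unit pairs (A ⇒* B via units): (R,G), (S,G), (S,R).
S: inherits non-unit rules of {G, R, S} → Gb | SG | SR | bR | bb | h | hb.
G: inherits non-unit rules of {G} → bR | hb.
R: inherits non-unit rules of {G, R} → SR | bR | bb | hb.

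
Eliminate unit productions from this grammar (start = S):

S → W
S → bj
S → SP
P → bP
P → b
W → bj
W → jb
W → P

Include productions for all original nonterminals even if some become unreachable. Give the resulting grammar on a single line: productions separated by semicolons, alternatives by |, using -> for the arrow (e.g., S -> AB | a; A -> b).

Unit productions: S->W, W->P.
Unit pairs (A ⇒* B via units): (S,P), (S,W), (W,P).
S: inherits non-unit rules of {P, S, W} → SP | b | bP | bj | jb.
P: inherits non-unit rules of {P} → b | bP.
W: inherits non-unit rules of {P, W} → b | bP | bj | jb.

S -> b | SP | bP | bj | jb; P -> b | bP; W -> b | bP | bj | jb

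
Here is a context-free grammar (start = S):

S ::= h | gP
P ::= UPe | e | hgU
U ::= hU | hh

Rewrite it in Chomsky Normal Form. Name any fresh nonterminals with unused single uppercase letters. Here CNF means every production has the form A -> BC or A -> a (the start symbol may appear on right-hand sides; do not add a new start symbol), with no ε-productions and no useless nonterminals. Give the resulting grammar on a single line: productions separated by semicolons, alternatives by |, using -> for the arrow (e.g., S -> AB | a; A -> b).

No ε-productions.
No unit productions to eliminate.
TERM: introduce A -> e, C -> g, B -> h and substitute in every rule of length ≥2.
BIN: P -> BCU becomes P -> BD, D -> CU; P -> UPA becomes P -> UE, E -> PA.

S -> h | CP; A -> e; B -> h; C -> g; D -> CU; E -> PA; P -> e | BD | UE; U -> BB | BU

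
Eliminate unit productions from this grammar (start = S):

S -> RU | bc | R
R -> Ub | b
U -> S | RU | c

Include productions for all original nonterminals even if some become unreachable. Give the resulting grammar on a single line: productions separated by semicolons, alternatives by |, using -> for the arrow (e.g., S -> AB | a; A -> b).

Unit productions: S->R, U->S.
Unit pairs (A ⇒* B via units): (S,R), (U,R), (U,S).
S: inherits non-unit rules of {R, S} → RU | Ub | b | bc.
R: inherits non-unit rules of {R} → Ub | b.
U: inherits non-unit rules of {R, S, U} → RU | Ub | b | bc | c.

S -> b | RU | Ub | bc; R -> b | Ub; U -> b | c | RU | Ub | bc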